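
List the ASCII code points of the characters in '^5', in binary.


String: '^5'  (2 characters)
Per-character ASCII lookup:
  '^': special character: '^' = 94 → 1011110
  '5': digits start at 48: '5' = 48 + 5 = 53 → 110101
= 1011110 110101


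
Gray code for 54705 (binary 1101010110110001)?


Binary: 1101010110110001
Gray code: G = B XOR (B >> 1)
B >> 1 = 0110101011011000
1101010110110001 XOR 0110101011011000:
  1 XOR 0 = 1
  1 XOR 1 = 0
  0 XOR 1 = 1
  1 XOR 0 = 1
  0 XOR 1 = 1
  1 XOR 0 = 1
  0 XOR 1 = 1
  1 XOR 0 = 1
  1 XOR 1 = 0
  0 XOR 1 = 1
  1 XOR 0 = 1
  1 XOR 1 = 0
  0 XOR 1 = 1
  0 XOR 0 = 0
  0 XOR 0 = 0
  1 XOR 0 = 1
= 1011111101101001


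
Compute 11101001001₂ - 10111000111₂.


Align and subtract column by column (LSB to MSB, borrowing when needed):
  11101001001
- 10111000111
  -----------
  col 0: (1 - 0 borrow-in) - 1 → 1 - 1 = 0, borrow out 0
  col 1: (0 - 0 borrow-in) - 1 → borrow from next column: (0+2) - 1 = 1, borrow out 1
  col 2: (0 - 1 borrow-in) - 1 → borrow from next column: (-1+2) - 1 = 0, borrow out 1
  col 3: (1 - 1 borrow-in) - 0 → 0 - 0 = 0, borrow out 0
  col 4: (0 - 0 borrow-in) - 0 → 0 - 0 = 0, borrow out 0
  col 5: (0 - 0 borrow-in) - 0 → 0 - 0 = 0, borrow out 0
  col 6: (1 - 0 borrow-in) - 1 → 1 - 1 = 0, borrow out 0
  col 7: (0 - 0 borrow-in) - 1 → borrow from next column: (0+2) - 1 = 1, borrow out 1
  col 8: (1 - 1 borrow-in) - 1 → borrow from next column: (0+2) - 1 = 1, borrow out 1
  col 9: (1 - 1 borrow-in) - 0 → 0 - 0 = 0, borrow out 0
  col 10: (1 - 0 borrow-in) - 1 → 1 - 1 = 0, borrow out 0
Reading bits MSB→LSB: 00110000010
Strip leading zeros: 110000010
= 110000010


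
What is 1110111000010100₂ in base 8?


Group into 3-bit groups: 001110111000010100
  001 = 1
  110 = 6
  111 = 7
  000 = 0
  010 = 2
  100 = 4
= 0o167024


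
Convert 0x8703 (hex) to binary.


Each hex digit → 4 binary bits:
  8 = 1000
  7 = 0111
  0 = 0000
  3 = 0011
Concatenate: 1000 0111 0000 0011
= 1000011100000011


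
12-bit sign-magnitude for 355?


Sign bit: 0 (positive)
Magnitude: 355 = 00101100011
= 000101100011


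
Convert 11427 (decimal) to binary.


Divide by 2 repeatedly:
11427 ÷ 2 = 5713 remainder 1
5713 ÷ 2 = 2856 remainder 1
2856 ÷ 2 = 1428 remainder 0
1428 ÷ 2 = 714 remainder 0
714 ÷ 2 = 357 remainder 0
357 ÷ 2 = 178 remainder 1
178 ÷ 2 = 89 remainder 0
89 ÷ 2 = 44 remainder 1
44 ÷ 2 = 22 remainder 0
22 ÷ 2 = 11 remainder 0
11 ÷ 2 = 5 remainder 1
5 ÷ 2 = 2 remainder 1
2 ÷ 2 = 1 remainder 0
1 ÷ 2 = 0 remainder 1
Reading remainders bottom-up:
= 10110010100011


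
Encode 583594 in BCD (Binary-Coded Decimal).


Each digit → 4-bit binary:
  5 → 0101
  8 → 1000
  3 → 0011
  5 → 0101
  9 → 1001
  4 → 0100
= 0101 1000 0011 0101 1001 0100


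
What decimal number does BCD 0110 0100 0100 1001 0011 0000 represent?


Each 4-bit group → digit:
  0110 → 6
  0100 → 4
  0100 → 4
  1001 → 9
  0011 → 3
  0000 → 0
= 644930


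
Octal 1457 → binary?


Each octal digit → 3 binary bits:
  1 = 001
  4 = 100
  5 = 101
  7 = 111
Concatenate: 001 100 101 111
= 001100101111


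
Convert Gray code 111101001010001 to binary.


Gray code: 111101001010001
MSB stays the same: 1
Each subsequent bit = prev_binary XOR current_gray:
  B[1] = 1 XOR 1 = 0
  B[2] = 0 XOR 1 = 1
  B[3] = 1 XOR 1 = 0
  B[4] = 0 XOR 0 = 0
  B[5] = 0 XOR 1 = 1
  B[6] = 1 XOR 0 = 1
  B[7] = 1 XOR 0 = 1
  B[8] = 1 XOR 1 = 0
  B[9] = 0 XOR 0 = 0
  B[10] = 0 XOR 1 = 1
  B[11] = 1 XOR 0 = 1
  B[12] = 1 XOR 0 = 1
  B[13] = 1 XOR 0 = 1
  B[14] = 1 XOR 1 = 0
= 101001110011110 (21406 decimal)


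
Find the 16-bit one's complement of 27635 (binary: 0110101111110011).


Original: 0110101111110011
Invert all bits:
  bit 0: 0 → 1
  bit 1: 1 → 0
  bit 2: 1 → 0
  bit 3: 0 → 1
  bit 4: 1 → 0
  bit 5: 0 → 1
  bit 6: 1 → 0
  bit 7: 1 → 0
  bit 8: 1 → 0
  bit 9: 1 → 0
  bit 10: 1 → 0
  bit 11: 1 → 0
  bit 12: 0 → 1
  bit 13: 0 → 1
  bit 14: 1 → 0
  bit 15: 1 → 0
= 1001010000001100


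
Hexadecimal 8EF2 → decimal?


Positional values:
Position 0: 2 × 16^0 = 2 × 1 = 2
Position 1: F × 16^1 = 15 × 16 = 240
Position 2: E × 16^2 = 14 × 256 = 3584
Position 3: 8 × 16^3 = 8 × 4096 = 32768
Sum = 2 + 240 + 3584 + 32768
= 36594


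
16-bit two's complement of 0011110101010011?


Original: 0011110101010011
Step 1 - Invert all bits: 1100001010101100
Step 2 - Add 1: 1100001010101100 + 1
= 1100001010101101 (represents -15699)


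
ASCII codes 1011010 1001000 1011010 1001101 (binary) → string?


Codes (binary): 1011010 1001000 1011010 1001101
Per-code ASCII lookup:
  1011010 = 90  (range 65-90: uppercase, 90 - 65 = 25) → 'Z'
  1001000 = 72  (range 65-90: uppercase, 72 - 65 = 7) → 'H'
  1011010 = 90  (range 65-90: uppercase, 90 - 65 = 25) → 'Z'
  1001101 = 77  (range 65-90: uppercase, 77 - 65 = 12) → 'M'
= 'ZHZM'


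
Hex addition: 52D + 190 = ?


Align and add column by column (LSB to MSB, each column mod 16 with carry):
  052D
+ 0190
  ----
  col 0: D(13) + 0(0) + 0 (carry in) = 13 → D(13), carry out 0
  col 1: 2(2) + 9(9) + 0 (carry in) = 11 → B(11), carry out 0
  col 2: 5(5) + 1(1) + 0 (carry in) = 6 → 6(6), carry out 0
  col 3: 0(0) + 0(0) + 0 (carry in) = 0 → 0(0), carry out 0
Reading digits MSB→LSB: 06BD
Strip leading zeros: 6BD
= 0x6BD


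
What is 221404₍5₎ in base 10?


Positional values (base 5):
  4 × 5^0 = 4 × 1 = 4
  0 × 5^1 = 0 × 5 = 0
  4 × 5^2 = 4 × 25 = 100
  1 × 5^3 = 1 × 125 = 125
  2 × 5^4 = 2 × 625 = 1250
  2 × 5^5 = 2 × 3125 = 6250
Sum = 4 + 0 + 100 + 125 + 1250 + 6250
= 7729


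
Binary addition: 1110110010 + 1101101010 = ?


Align and add column by column (LSB to MSB, carry propagating):
  01110110010
+ 01101101010
  -----------
  col 0: 0 + 0 + 0 (carry in) = 0 → bit 0, carry out 0
  col 1: 1 + 1 + 0 (carry in) = 2 → bit 0, carry out 1
  col 2: 0 + 0 + 1 (carry in) = 1 → bit 1, carry out 0
  col 3: 0 + 1 + 0 (carry in) = 1 → bit 1, carry out 0
  col 4: 1 + 0 + 0 (carry in) = 1 → bit 1, carry out 0
  col 5: 1 + 1 + 0 (carry in) = 2 → bit 0, carry out 1
  col 6: 0 + 1 + 1 (carry in) = 2 → bit 0, carry out 1
  col 7: 1 + 0 + 1 (carry in) = 2 → bit 0, carry out 1
  col 8: 1 + 1 + 1 (carry in) = 3 → bit 1, carry out 1
  col 9: 1 + 1 + 1 (carry in) = 3 → bit 1, carry out 1
  col 10: 0 + 0 + 1 (carry in) = 1 → bit 1, carry out 0
Reading bits MSB→LSB: 11100011100
Strip leading zeros: 11100011100
= 11100011100


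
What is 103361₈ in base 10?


Positional values:
Position 0: 1 × 8^0 = 1
Position 1: 6 × 8^1 = 48
Position 2: 3 × 8^2 = 192
Position 3: 3 × 8^3 = 1536
Position 4: 0 × 8^4 = 0
Position 5: 1 × 8^5 = 32768
Sum = 1 + 48 + 192 + 1536 + 0 + 32768
= 34545


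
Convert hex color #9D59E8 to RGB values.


Hex: #9D59E8
R = 9D₁₆ = 157
G = 59₁₆ = 89
B = E8₁₆ = 232
= RGB(157, 89, 232)


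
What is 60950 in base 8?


Divide by 8 repeatedly:
60950 ÷ 8 = 7618 remainder 6
7618 ÷ 8 = 952 remainder 2
952 ÷ 8 = 119 remainder 0
119 ÷ 8 = 14 remainder 7
14 ÷ 8 = 1 remainder 6
1 ÷ 8 = 0 remainder 1
Reading remainders bottom-up:
= 0o167026


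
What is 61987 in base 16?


Divide by 16 repeatedly:
61987 ÷ 16 = 3874 remainder 3 (3)
3874 ÷ 16 = 242 remainder 2 (2)
242 ÷ 16 = 15 remainder 2 (2)
15 ÷ 16 = 0 remainder 15 (F)
Reading remainders bottom-up:
= 0xF223


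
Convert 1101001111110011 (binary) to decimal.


Positional values:
Bit 0: 1 × 2^0 = 1
Bit 1: 1 × 2^1 = 2
Bit 4: 1 × 2^4 = 16
Bit 5: 1 × 2^5 = 32
Bit 6: 1 × 2^6 = 64
Bit 7: 1 × 2^7 = 128
Bit 8: 1 × 2^8 = 256
Bit 9: 1 × 2^9 = 512
Bit 12: 1 × 2^12 = 4096
Bit 14: 1 × 2^14 = 16384
Bit 15: 1 × 2^15 = 32768
Sum = 1 + 2 + 16 + 32 + 64 + 128 + 256 + 512 + 4096 + 16384 + 32768
= 54259


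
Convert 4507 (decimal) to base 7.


Divide by 7 repeatedly:
4507 ÷ 7 = 643 remainder 6
643 ÷ 7 = 91 remainder 6
91 ÷ 7 = 13 remainder 0
13 ÷ 7 = 1 remainder 6
1 ÷ 7 = 0 remainder 1
Reading remainders bottom-up:
= 16066


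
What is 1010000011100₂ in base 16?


Group into 4-bit nibbles: 0001010000011100
  0001 = 1
  0100 = 4
  0001 = 1
  1100 = C
= 0x141C


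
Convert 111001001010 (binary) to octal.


Group into 3-bit groups: 111001001010
  111 = 7
  001 = 1
  001 = 1
  010 = 2
= 0o7112


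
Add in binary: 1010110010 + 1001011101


Align and add column by column (LSB to MSB, carry propagating):
  01010110010
+ 01001011101
  -----------
  col 0: 0 + 1 + 0 (carry in) = 1 → bit 1, carry out 0
  col 1: 1 + 0 + 0 (carry in) = 1 → bit 1, carry out 0
  col 2: 0 + 1 + 0 (carry in) = 1 → bit 1, carry out 0
  col 3: 0 + 1 + 0 (carry in) = 1 → bit 1, carry out 0
  col 4: 1 + 1 + 0 (carry in) = 2 → bit 0, carry out 1
  col 5: 1 + 0 + 1 (carry in) = 2 → bit 0, carry out 1
  col 6: 0 + 1 + 1 (carry in) = 2 → bit 0, carry out 1
  col 7: 1 + 0 + 1 (carry in) = 2 → bit 0, carry out 1
  col 8: 0 + 0 + 1 (carry in) = 1 → bit 1, carry out 0
  col 9: 1 + 1 + 0 (carry in) = 2 → bit 0, carry out 1
  col 10: 0 + 0 + 1 (carry in) = 1 → bit 1, carry out 0
Reading bits MSB→LSB: 10100001111
Strip leading zeros: 10100001111
= 10100001111


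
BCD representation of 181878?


Each digit → 4-bit binary:
  1 → 0001
  8 → 1000
  1 → 0001
  8 → 1000
  7 → 0111
  8 → 1000
= 0001 1000 0001 1000 0111 1000


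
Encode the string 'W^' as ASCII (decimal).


String: 'W^'  (2 characters)
Per-character ASCII lookup:
  'W': uppercase starts at 65: 'W' = 65 + 22 = 87
  '^': special character: '^' = 94
= 87 94


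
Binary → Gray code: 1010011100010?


Binary: 1010011100010
Gray code: G = B XOR (B >> 1)
B >> 1 = 0101001110001
1010011100010 XOR 0101001110001:
  1 XOR 0 = 1
  0 XOR 1 = 1
  1 XOR 0 = 1
  0 XOR 1 = 1
  0 XOR 0 = 0
  1 XOR 0 = 1
  1 XOR 1 = 0
  1 XOR 1 = 0
  0 XOR 1 = 1
  0 XOR 0 = 0
  0 XOR 0 = 0
  1 XOR 0 = 1
  0 XOR 1 = 1
= 1111010010011


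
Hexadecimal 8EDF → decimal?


Positional values:
Position 0: F × 16^0 = 15 × 1 = 15
Position 1: D × 16^1 = 13 × 16 = 208
Position 2: E × 16^2 = 14 × 256 = 3584
Position 3: 8 × 16^3 = 8 × 4096 = 32768
Sum = 15 + 208 + 3584 + 32768
= 36575


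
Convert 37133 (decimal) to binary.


Divide by 2 repeatedly:
37133 ÷ 2 = 18566 remainder 1
18566 ÷ 2 = 9283 remainder 0
9283 ÷ 2 = 4641 remainder 1
4641 ÷ 2 = 2320 remainder 1
2320 ÷ 2 = 1160 remainder 0
1160 ÷ 2 = 580 remainder 0
580 ÷ 2 = 290 remainder 0
290 ÷ 2 = 145 remainder 0
145 ÷ 2 = 72 remainder 1
72 ÷ 2 = 36 remainder 0
36 ÷ 2 = 18 remainder 0
18 ÷ 2 = 9 remainder 0
9 ÷ 2 = 4 remainder 1
4 ÷ 2 = 2 remainder 0
2 ÷ 2 = 1 remainder 0
1 ÷ 2 = 0 remainder 1
Reading remainders bottom-up:
= 1001000100001101


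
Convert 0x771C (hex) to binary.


Each hex digit → 4 binary bits:
  7 = 0111
  7 = 0111
  1 = 0001
  C = 1100
Concatenate: 0111 0111 0001 1100
= 0111011100011100


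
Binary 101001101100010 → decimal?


Positional values:
Bit 1: 1 × 2^1 = 2
Bit 5: 1 × 2^5 = 32
Bit 6: 1 × 2^6 = 64
Bit 8: 1 × 2^8 = 256
Bit 9: 1 × 2^9 = 512
Bit 12: 1 × 2^12 = 4096
Bit 14: 1 × 2^14 = 16384
Sum = 2 + 32 + 64 + 256 + 512 + 4096 + 16384
= 21346


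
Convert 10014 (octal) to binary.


Each octal digit → 3 binary bits:
  1 = 001
  0 = 000
  0 = 000
  1 = 001
  4 = 100
Concatenate: 001 000 000 001 100
= 001000000001100


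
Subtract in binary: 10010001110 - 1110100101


Align and subtract column by column (LSB to MSB, borrowing when needed):
  10010001110
- 01110100101
  -----------
  col 0: (0 - 0 borrow-in) - 1 → borrow from next column: (0+2) - 1 = 1, borrow out 1
  col 1: (1 - 1 borrow-in) - 0 → 0 - 0 = 0, borrow out 0
  col 2: (1 - 0 borrow-in) - 1 → 1 - 1 = 0, borrow out 0
  col 3: (1 - 0 borrow-in) - 0 → 1 - 0 = 1, borrow out 0
  col 4: (0 - 0 borrow-in) - 0 → 0 - 0 = 0, borrow out 0
  col 5: (0 - 0 borrow-in) - 1 → borrow from next column: (0+2) - 1 = 1, borrow out 1
  col 6: (0 - 1 borrow-in) - 0 → borrow from next column: (-1+2) - 0 = 1, borrow out 1
  col 7: (1 - 1 borrow-in) - 1 → borrow from next column: (0+2) - 1 = 1, borrow out 1
  col 8: (0 - 1 borrow-in) - 1 → borrow from next column: (-1+2) - 1 = 0, borrow out 1
  col 9: (0 - 1 borrow-in) - 1 → borrow from next column: (-1+2) - 1 = 0, borrow out 1
  col 10: (1 - 1 borrow-in) - 0 → 0 - 0 = 0, borrow out 0
Reading bits MSB→LSB: 00011101001
Strip leading zeros: 11101001
= 11101001


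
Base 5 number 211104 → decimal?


Positional values (base 5):
  4 × 5^0 = 4 × 1 = 4
  0 × 5^1 = 0 × 5 = 0
  1 × 5^2 = 1 × 25 = 25
  1 × 5^3 = 1 × 125 = 125
  1 × 5^4 = 1 × 625 = 625
  2 × 5^5 = 2 × 3125 = 6250
Sum = 4 + 0 + 25 + 125 + 625 + 6250
= 7029


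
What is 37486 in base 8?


Divide by 8 repeatedly:
37486 ÷ 8 = 4685 remainder 6
4685 ÷ 8 = 585 remainder 5
585 ÷ 8 = 73 remainder 1
73 ÷ 8 = 9 remainder 1
9 ÷ 8 = 1 remainder 1
1 ÷ 8 = 0 remainder 1
Reading remainders bottom-up:
= 0o111156


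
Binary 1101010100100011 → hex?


Group into 4-bit nibbles: 1101010100100011
  1101 = D
  0101 = 5
  0010 = 2
  0011 = 3
= 0xD523


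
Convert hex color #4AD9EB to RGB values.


Hex: #4AD9EB
R = 4A₁₆ = 74
G = D9₁₆ = 217
B = EB₁₆ = 235
= RGB(74, 217, 235)


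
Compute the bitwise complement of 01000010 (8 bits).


Original: 01000010
Invert all bits:
  bit 0: 0 → 1
  bit 1: 1 → 0
  bit 2: 0 → 1
  bit 3: 0 → 1
  bit 4: 0 → 1
  bit 5: 0 → 1
  bit 6: 1 → 0
  bit 7: 0 → 1
= 10111101


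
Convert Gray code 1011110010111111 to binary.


Gray code: 1011110010111111
MSB stays the same: 1
Each subsequent bit = prev_binary XOR current_gray:
  B[1] = 1 XOR 0 = 1
  B[2] = 1 XOR 1 = 0
  B[3] = 0 XOR 1 = 1
  B[4] = 1 XOR 1 = 0
  B[5] = 0 XOR 1 = 1
  B[6] = 1 XOR 0 = 1
  B[7] = 1 XOR 0 = 1
  B[8] = 1 XOR 1 = 0
  B[9] = 0 XOR 0 = 0
  B[10] = 0 XOR 1 = 1
  B[11] = 1 XOR 1 = 0
  B[12] = 0 XOR 1 = 1
  B[13] = 1 XOR 1 = 0
  B[14] = 0 XOR 1 = 1
  B[15] = 1 XOR 1 = 0
= 1101011100101010 (55082 decimal)


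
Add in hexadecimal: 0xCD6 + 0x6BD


Align and add column by column (LSB to MSB, each column mod 16 with carry):
  0CD6
+ 06BD
  ----
  col 0: 6(6) + D(13) + 0 (carry in) = 19 → 3(3), carry out 1
  col 1: D(13) + B(11) + 1 (carry in) = 25 → 9(9), carry out 1
  col 2: C(12) + 6(6) + 1 (carry in) = 19 → 3(3), carry out 1
  col 3: 0(0) + 0(0) + 1 (carry in) = 1 → 1(1), carry out 0
Reading digits MSB→LSB: 1393
Strip leading zeros: 1393
= 0x1393


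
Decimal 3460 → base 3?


Divide by 3 repeatedly:
3460 ÷ 3 = 1153 remainder 1
1153 ÷ 3 = 384 remainder 1
384 ÷ 3 = 128 remainder 0
128 ÷ 3 = 42 remainder 2
42 ÷ 3 = 14 remainder 0
14 ÷ 3 = 4 remainder 2
4 ÷ 3 = 1 remainder 1
1 ÷ 3 = 0 remainder 1
Reading remainders bottom-up:
= 11202011


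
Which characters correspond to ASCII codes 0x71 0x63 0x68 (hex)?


Codes (hex): 0x71 0x63 0x68
Per-code ASCII lookup:
  0x71 = 113  (range 97-122: lowercase, 113 - 97 = 16) → 'q'
  0x63 = 99  (range 97-122: lowercase, 99 - 97 = 2) → 'c'
  0x68 = 104  (range 97-122: lowercase, 104 - 97 = 7) → 'h'
= 'qch'


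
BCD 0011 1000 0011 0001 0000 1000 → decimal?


Each 4-bit group → digit:
  0011 → 3
  1000 → 8
  0011 → 3
  0001 → 1
  0000 → 0
  1000 → 8
= 383108


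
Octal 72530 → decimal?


Positional values:
Position 0: 0 × 8^0 = 0
Position 1: 3 × 8^1 = 24
Position 2: 5 × 8^2 = 320
Position 3: 2 × 8^3 = 1024
Position 4: 7 × 8^4 = 28672
Sum = 0 + 24 + 320 + 1024 + 28672
= 30040


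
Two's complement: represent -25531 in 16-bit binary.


Original: 0110001110111011
Step 1 - Invert all bits: 1001110001000100
Step 2 - Add 1: 1001110001000100 + 1
= 1001110001000101 (represents -25531)


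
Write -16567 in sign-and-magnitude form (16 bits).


Sign bit: 1 (negative)
Magnitude: 16567 = 100000010110111
= 1100000010110111


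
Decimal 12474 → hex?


Divide by 16 repeatedly:
12474 ÷ 16 = 779 remainder 10 (A)
779 ÷ 16 = 48 remainder 11 (B)
48 ÷ 16 = 3 remainder 0 (0)
3 ÷ 16 = 0 remainder 3 (3)
Reading remainders bottom-up:
= 0x30BA


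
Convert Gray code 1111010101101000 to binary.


Gray code: 1111010101101000
MSB stays the same: 1
Each subsequent bit = prev_binary XOR current_gray:
  B[1] = 1 XOR 1 = 0
  B[2] = 0 XOR 1 = 1
  B[3] = 1 XOR 1 = 0
  B[4] = 0 XOR 0 = 0
  B[5] = 0 XOR 1 = 1
  B[6] = 1 XOR 0 = 1
  B[7] = 1 XOR 1 = 0
  B[8] = 0 XOR 0 = 0
  B[9] = 0 XOR 1 = 1
  B[10] = 1 XOR 1 = 0
  B[11] = 0 XOR 0 = 0
  B[12] = 0 XOR 1 = 1
  B[13] = 1 XOR 0 = 1
  B[14] = 1 XOR 0 = 1
  B[15] = 1 XOR 0 = 1
= 1010011001001111 (42575 decimal)


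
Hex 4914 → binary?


Each hex digit → 4 binary bits:
  4 = 0100
  9 = 1001
  1 = 0001
  4 = 0100
Concatenate: 0100 1001 0001 0100
= 0100100100010100


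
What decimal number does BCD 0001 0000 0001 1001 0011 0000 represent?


Each 4-bit group → digit:
  0001 → 1
  0000 → 0
  0001 → 1
  1001 → 9
  0011 → 3
  0000 → 0
= 101930


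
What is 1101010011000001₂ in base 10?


Positional values:
Bit 0: 1 × 2^0 = 1
Bit 6: 1 × 2^6 = 64
Bit 7: 1 × 2^7 = 128
Bit 10: 1 × 2^10 = 1024
Bit 12: 1 × 2^12 = 4096
Bit 14: 1 × 2^14 = 16384
Bit 15: 1 × 2^15 = 32768
Sum = 1 + 64 + 128 + 1024 + 4096 + 16384 + 32768
= 54465


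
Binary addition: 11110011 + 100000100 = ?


Align and add column by column (LSB to MSB, carry propagating):
  0011110011
+ 0100000100
  ----------
  col 0: 1 + 0 + 0 (carry in) = 1 → bit 1, carry out 0
  col 1: 1 + 0 + 0 (carry in) = 1 → bit 1, carry out 0
  col 2: 0 + 1 + 0 (carry in) = 1 → bit 1, carry out 0
  col 3: 0 + 0 + 0 (carry in) = 0 → bit 0, carry out 0
  col 4: 1 + 0 + 0 (carry in) = 1 → bit 1, carry out 0
  col 5: 1 + 0 + 0 (carry in) = 1 → bit 1, carry out 0
  col 6: 1 + 0 + 0 (carry in) = 1 → bit 1, carry out 0
  col 7: 1 + 0 + 0 (carry in) = 1 → bit 1, carry out 0
  col 8: 0 + 1 + 0 (carry in) = 1 → bit 1, carry out 0
  col 9: 0 + 0 + 0 (carry in) = 0 → bit 0, carry out 0
Reading bits MSB→LSB: 0111110111
Strip leading zeros: 111110111
= 111110111


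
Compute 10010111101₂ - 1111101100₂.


Align and subtract column by column (LSB to MSB, borrowing when needed):
  10010111101
- 01111101100
  -----------
  col 0: (1 - 0 borrow-in) - 0 → 1 - 0 = 1, borrow out 0
  col 1: (0 - 0 borrow-in) - 0 → 0 - 0 = 0, borrow out 0
  col 2: (1 - 0 borrow-in) - 1 → 1 - 1 = 0, borrow out 0
  col 3: (1 - 0 borrow-in) - 1 → 1 - 1 = 0, borrow out 0
  col 4: (1 - 0 borrow-in) - 0 → 1 - 0 = 1, borrow out 0
  col 5: (1 - 0 borrow-in) - 1 → 1 - 1 = 0, borrow out 0
  col 6: (0 - 0 borrow-in) - 1 → borrow from next column: (0+2) - 1 = 1, borrow out 1
  col 7: (1 - 1 borrow-in) - 1 → borrow from next column: (0+2) - 1 = 1, borrow out 1
  col 8: (0 - 1 borrow-in) - 1 → borrow from next column: (-1+2) - 1 = 0, borrow out 1
  col 9: (0 - 1 borrow-in) - 1 → borrow from next column: (-1+2) - 1 = 0, borrow out 1
  col 10: (1 - 1 borrow-in) - 0 → 0 - 0 = 0, borrow out 0
Reading bits MSB→LSB: 00011010001
Strip leading zeros: 11010001
= 11010001


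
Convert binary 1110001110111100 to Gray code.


Binary: 1110001110111100
Gray code: G = B XOR (B >> 1)
B >> 1 = 0111000111011110
1110001110111100 XOR 0111000111011110:
  1 XOR 0 = 1
  1 XOR 1 = 0
  1 XOR 1 = 0
  0 XOR 1 = 1
  0 XOR 0 = 0
  0 XOR 0 = 0
  1 XOR 0 = 1
  1 XOR 1 = 0
  1 XOR 1 = 0
  0 XOR 1 = 1
  1 XOR 0 = 1
  1 XOR 1 = 0
  1 XOR 1 = 0
  1 XOR 1 = 0
  0 XOR 1 = 1
  0 XOR 0 = 0
= 1001001001100010


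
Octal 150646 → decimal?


Positional values:
Position 0: 6 × 8^0 = 6
Position 1: 4 × 8^1 = 32
Position 2: 6 × 8^2 = 384
Position 3: 0 × 8^3 = 0
Position 4: 5 × 8^4 = 20480
Position 5: 1 × 8^5 = 32768
Sum = 6 + 32 + 384 + 0 + 20480 + 32768
= 53670


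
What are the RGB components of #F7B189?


Hex: #F7B189
R = F7₁₆ = 247
G = B1₁₆ = 177
B = 89₁₆ = 137
= RGB(247, 177, 137)


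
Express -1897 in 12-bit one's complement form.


Original: 011101101001
Invert all bits:
  bit 0: 0 → 1
  bit 1: 1 → 0
  bit 2: 1 → 0
  bit 3: 1 → 0
  bit 4: 0 → 1
  bit 5: 1 → 0
  bit 6: 1 → 0
  bit 7: 0 → 1
  bit 8: 1 → 0
  bit 9: 0 → 1
  bit 10: 0 → 1
  bit 11: 1 → 0
= 100010010110


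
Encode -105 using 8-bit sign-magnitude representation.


Sign bit: 1 (negative)
Magnitude: 105 = 1101001
= 11101001


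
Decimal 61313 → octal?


Divide by 8 repeatedly:
61313 ÷ 8 = 7664 remainder 1
7664 ÷ 8 = 958 remainder 0
958 ÷ 8 = 119 remainder 6
119 ÷ 8 = 14 remainder 7
14 ÷ 8 = 1 remainder 6
1 ÷ 8 = 0 remainder 1
Reading remainders bottom-up:
= 0o167601


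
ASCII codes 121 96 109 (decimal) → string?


Codes (decimal): 121 96 109
Per-code ASCII lookup:
  121  (range 97-122: lowercase, 121 - 97 = 24) → 'y'
  96  (special character) → '`'
  109  (range 97-122: lowercase, 109 - 97 = 12) → 'm'
= 'y`m'


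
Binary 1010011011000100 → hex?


Group into 4-bit nibbles: 1010011011000100
  1010 = A
  0110 = 6
  1100 = C
  0100 = 4
= 0xA6C4


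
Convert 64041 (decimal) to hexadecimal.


Divide by 16 repeatedly:
64041 ÷ 16 = 4002 remainder 9 (9)
4002 ÷ 16 = 250 remainder 2 (2)
250 ÷ 16 = 15 remainder 10 (A)
15 ÷ 16 = 0 remainder 15 (F)
Reading remainders bottom-up:
= 0xFA29


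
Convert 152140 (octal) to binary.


Each octal digit → 3 binary bits:
  1 = 001
  5 = 101
  2 = 010
  1 = 001
  4 = 100
  0 = 000
Concatenate: 001 101 010 001 100 000
= 001101010001100000


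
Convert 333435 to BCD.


Each digit → 4-bit binary:
  3 → 0011
  3 → 0011
  3 → 0011
  4 → 0100
  3 → 0011
  5 → 0101
= 0011 0011 0011 0100 0011 0101


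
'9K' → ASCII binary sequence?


String: '9K'  (2 characters)
Per-character ASCII lookup:
  '9': digits start at 48: '9' = 48 + 9 = 57 → 111001
  'K': uppercase starts at 65: 'K' = 65 + 10 = 75 → 1001011
= 111001 1001011


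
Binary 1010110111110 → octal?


Group into 3-bit groups: 001010110111110
  001 = 1
  010 = 2
  110 = 6
  111 = 7
  110 = 6
= 0o12676


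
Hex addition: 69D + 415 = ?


Align and add column by column (LSB to MSB, each column mod 16 with carry):
  069D
+ 0415
  ----
  col 0: D(13) + 5(5) + 0 (carry in) = 18 → 2(2), carry out 1
  col 1: 9(9) + 1(1) + 1 (carry in) = 11 → B(11), carry out 0
  col 2: 6(6) + 4(4) + 0 (carry in) = 10 → A(10), carry out 0
  col 3: 0(0) + 0(0) + 0 (carry in) = 0 → 0(0), carry out 0
Reading digits MSB→LSB: 0AB2
Strip leading zeros: AB2
= 0xAB2


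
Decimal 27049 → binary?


Divide by 2 repeatedly:
27049 ÷ 2 = 13524 remainder 1
13524 ÷ 2 = 6762 remainder 0
6762 ÷ 2 = 3381 remainder 0
3381 ÷ 2 = 1690 remainder 1
1690 ÷ 2 = 845 remainder 0
845 ÷ 2 = 422 remainder 1
422 ÷ 2 = 211 remainder 0
211 ÷ 2 = 105 remainder 1
105 ÷ 2 = 52 remainder 1
52 ÷ 2 = 26 remainder 0
26 ÷ 2 = 13 remainder 0
13 ÷ 2 = 6 remainder 1
6 ÷ 2 = 3 remainder 0
3 ÷ 2 = 1 remainder 1
1 ÷ 2 = 0 remainder 1
Reading remainders bottom-up:
= 110100110101001


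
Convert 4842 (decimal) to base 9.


Divide by 9 repeatedly:
4842 ÷ 9 = 538 remainder 0
538 ÷ 9 = 59 remainder 7
59 ÷ 9 = 6 remainder 5
6 ÷ 9 = 0 remainder 6
Reading remainders bottom-up:
= 6570


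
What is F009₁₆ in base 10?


Positional values:
Position 0: 9 × 16^0 = 9 × 1 = 9
Position 1: 0 × 16^1 = 0 × 16 = 0
Position 2: 0 × 16^2 = 0 × 256 = 0
Position 3: F × 16^3 = 15 × 4096 = 61440
Sum = 9 + 0 + 0 + 61440
= 61449


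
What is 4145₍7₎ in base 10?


Positional values (base 7):
  5 × 7^0 = 5 × 1 = 5
  4 × 7^1 = 4 × 7 = 28
  1 × 7^2 = 1 × 49 = 49
  4 × 7^3 = 4 × 343 = 1372
Sum = 5 + 28 + 49 + 1372
= 1454


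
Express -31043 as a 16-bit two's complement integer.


Original: 0111100101000011
Step 1 - Invert all bits: 1000011010111100
Step 2 - Add 1: 1000011010111100 + 1
= 1000011010111101 (represents -31043)


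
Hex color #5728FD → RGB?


Hex: #5728FD
R = 57₁₆ = 87
G = 28₁₆ = 40
B = FD₁₆ = 253
= RGB(87, 40, 253)


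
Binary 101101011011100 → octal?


Group into 3-bit groups: 101101011011100
  101 = 5
  101 = 5
  011 = 3
  011 = 3
  100 = 4
= 0o55334


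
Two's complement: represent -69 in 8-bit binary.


Original: 01000101
Step 1 - Invert all bits: 10111010
Step 2 - Add 1: 10111010 + 1
= 10111011 (represents -69)


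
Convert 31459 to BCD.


Each digit → 4-bit binary:
  3 → 0011
  1 → 0001
  4 → 0100
  5 → 0101
  9 → 1001
= 0011 0001 0100 0101 1001


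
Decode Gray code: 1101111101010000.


Gray code: 1101111101010000
MSB stays the same: 1
Each subsequent bit = prev_binary XOR current_gray:
  B[1] = 1 XOR 1 = 0
  B[2] = 0 XOR 0 = 0
  B[3] = 0 XOR 1 = 1
  B[4] = 1 XOR 1 = 0
  B[5] = 0 XOR 1 = 1
  B[6] = 1 XOR 1 = 0
  B[7] = 0 XOR 1 = 1
  B[8] = 1 XOR 0 = 1
  B[9] = 1 XOR 1 = 0
  B[10] = 0 XOR 0 = 0
  B[11] = 0 XOR 1 = 1
  B[12] = 1 XOR 0 = 1
  B[13] = 1 XOR 0 = 1
  B[14] = 1 XOR 0 = 1
  B[15] = 1 XOR 0 = 1
= 1001010110011111 (38303 decimal)


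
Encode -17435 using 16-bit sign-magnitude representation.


Sign bit: 1 (negative)
Magnitude: 17435 = 100010000011011
= 1100010000011011


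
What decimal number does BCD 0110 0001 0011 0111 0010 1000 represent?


Each 4-bit group → digit:
  0110 → 6
  0001 → 1
  0011 → 3
  0111 → 7
  0010 → 2
  1000 → 8
= 613728


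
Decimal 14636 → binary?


Divide by 2 repeatedly:
14636 ÷ 2 = 7318 remainder 0
7318 ÷ 2 = 3659 remainder 0
3659 ÷ 2 = 1829 remainder 1
1829 ÷ 2 = 914 remainder 1
914 ÷ 2 = 457 remainder 0
457 ÷ 2 = 228 remainder 1
228 ÷ 2 = 114 remainder 0
114 ÷ 2 = 57 remainder 0
57 ÷ 2 = 28 remainder 1
28 ÷ 2 = 14 remainder 0
14 ÷ 2 = 7 remainder 0
7 ÷ 2 = 3 remainder 1
3 ÷ 2 = 1 remainder 1
1 ÷ 2 = 0 remainder 1
Reading remainders bottom-up:
= 11100100101100


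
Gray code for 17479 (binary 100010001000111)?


Binary: 100010001000111
Gray code: G = B XOR (B >> 1)
B >> 1 = 010001000100011
100010001000111 XOR 010001000100011:
  1 XOR 0 = 1
  0 XOR 1 = 1
  0 XOR 0 = 0
  0 XOR 0 = 0
  1 XOR 0 = 1
  0 XOR 1 = 1
  0 XOR 0 = 0
  0 XOR 0 = 0
  1 XOR 0 = 1
  0 XOR 1 = 1
  0 XOR 0 = 0
  0 XOR 0 = 0
  1 XOR 0 = 1
  1 XOR 1 = 0
  1 XOR 1 = 0
= 110011001100100


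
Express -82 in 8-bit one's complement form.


Original: 01010010
Invert all bits:
  bit 0: 0 → 1
  bit 1: 1 → 0
  bit 2: 0 → 1
  bit 3: 1 → 0
  bit 4: 0 → 1
  bit 5: 0 → 1
  bit 6: 1 → 0
  bit 7: 0 → 1
= 10101101


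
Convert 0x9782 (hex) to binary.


Each hex digit → 4 binary bits:
  9 = 1001
  7 = 0111
  8 = 1000
  2 = 0010
Concatenate: 1001 0111 1000 0010
= 1001011110000010


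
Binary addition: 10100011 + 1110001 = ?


Align and add column by column (LSB to MSB, carry propagating):
  010100011
+ 001110001
  ---------
  col 0: 1 + 1 + 0 (carry in) = 2 → bit 0, carry out 1
  col 1: 1 + 0 + 1 (carry in) = 2 → bit 0, carry out 1
  col 2: 0 + 0 + 1 (carry in) = 1 → bit 1, carry out 0
  col 3: 0 + 0 + 0 (carry in) = 0 → bit 0, carry out 0
  col 4: 0 + 1 + 0 (carry in) = 1 → bit 1, carry out 0
  col 5: 1 + 1 + 0 (carry in) = 2 → bit 0, carry out 1
  col 6: 0 + 1 + 1 (carry in) = 2 → bit 0, carry out 1
  col 7: 1 + 0 + 1 (carry in) = 2 → bit 0, carry out 1
  col 8: 0 + 0 + 1 (carry in) = 1 → bit 1, carry out 0
Reading bits MSB→LSB: 100010100
Strip leading zeros: 100010100
= 100010100


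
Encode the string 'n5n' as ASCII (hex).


String: 'n5n'  (3 characters)
Per-character ASCII lookup:
  'n': lowercase starts at 97: 'n' = 97 + 13 = 110 → 0x6E
  '5': digits start at 48: '5' = 48 + 5 = 53 → 0x35
  'n': lowercase starts at 97: 'n' = 97 + 13 = 110 → 0x6E
= 0x6E 0x35 0x6E


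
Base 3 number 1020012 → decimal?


Positional values (base 3):
  2 × 3^0 = 2 × 1 = 2
  1 × 3^1 = 1 × 3 = 3
  0 × 3^2 = 0 × 9 = 0
  0 × 3^3 = 0 × 27 = 0
  2 × 3^4 = 2 × 81 = 162
  0 × 3^5 = 0 × 243 = 0
  1 × 3^6 = 1 × 729 = 729
Sum = 2 + 3 + 0 + 0 + 162 + 0 + 729
= 896


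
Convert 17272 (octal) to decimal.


Positional values:
Position 0: 2 × 8^0 = 2
Position 1: 7 × 8^1 = 56
Position 2: 2 × 8^2 = 128
Position 3: 7 × 8^3 = 3584
Position 4: 1 × 8^4 = 4096
Sum = 2 + 56 + 128 + 3584 + 4096
= 7866


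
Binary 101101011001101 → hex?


Group into 4-bit nibbles: 0101101011001101
  0101 = 5
  1010 = A
  1100 = C
  1101 = D
= 0x5ACD


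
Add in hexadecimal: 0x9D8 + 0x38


Align and add column by column (LSB to MSB, each column mod 16 with carry):
  09D8
+ 0038
  ----
  col 0: 8(8) + 8(8) + 0 (carry in) = 16 → 0(0), carry out 1
  col 1: D(13) + 3(3) + 1 (carry in) = 17 → 1(1), carry out 1
  col 2: 9(9) + 0(0) + 1 (carry in) = 10 → A(10), carry out 0
  col 3: 0(0) + 0(0) + 0 (carry in) = 0 → 0(0), carry out 0
Reading digits MSB→LSB: 0A10
Strip leading zeros: A10
= 0xA10


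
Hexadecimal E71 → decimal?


Positional values:
Position 0: 1 × 16^0 = 1 × 1 = 1
Position 1: 7 × 16^1 = 7 × 16 = 112
Position 2: E × 16^2 = 14 × 256 = 3584
Sum = 1 + 112 + 3584
= 3697


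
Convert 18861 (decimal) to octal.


Divide by 8 repeatedly:
18861 ÷ 8 = 2357 remainder 5
2357 ÷ 8 = 294 remainder 5
294 ÷ 8 = 36 remainder 6
36 ÷ 8 = 4 remainder 4
4 ÷ 8 = 0 remainder 4
Reading remainders bottom-up:
= 0o44655


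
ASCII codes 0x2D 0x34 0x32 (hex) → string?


Codes (hex): 0x2D 0x34 0x32
Per-code ASCII lookup:
  0x2D = 45  (special character) → '-'
  0x34 = 52  (range 48-57: digits, 52 - 48 = 4) → '4'
  0x32 = 50  (range 48-57: digits, 50 - 48 = 2) → '2'
= '-42'


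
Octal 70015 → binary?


Each octal digit → 3 binary bits:
  7 = 111
  0 = 000
  0 = 000
  1 = 001
  5 = 101
Concatenate: 111 000 000 001 101
= 111000000001101


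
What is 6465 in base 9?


Divide by 9 repeatedly:
6465 ÷ 9 = 718 remainder 3
718 ÷ 9 = 79 remainder 7
79 ÷ 9 = 8 remainder 7
8 ÷ 9 = 0 remainder 8
Reading remainders bottom-up:
= 8773


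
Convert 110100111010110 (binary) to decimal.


Positional values:
Bit 1: 1 × 2^1 = 2
Bit 2: 1 × 2^2 = 4
Bit 4: 1 × 2^4 = 16
Bit 6: 1 × 2^6 = 64
Bit 7: 1 × 2^7 = 128
Bit 8: 1 × 2^8 = 256
Bit 11: 1 × 2^11 = 2048
Bit 13: 1 × 2^13 = 8192
Bit 14: 1 × 2^14 = 16384
Sum = 2 + 4 + 16 + 64 + 128 + 256 + 2048 + 8192 + 16384
= 27094


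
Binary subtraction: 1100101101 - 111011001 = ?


Align and subtract column by column (LSB to MSB, borrowing when needed):
  1100101101
- 0111011001
  ----------
  col 0: (1 - 0 borrow-in) - 1 → 1 - 1 = 0, borrow out 0
  col 1: (0 - 0 borrow-in) - 0 → 0 - 0 = 0, borrow out 0
  col 2: (1 - 0 borrow-in) - 0 → 1 - 0 = 1, borrow out 0
  col 3: (1 - 0 borrow-in) - 1 → 1 - 1 = 0, borrow out 0
  col 4: (0 - 0 borrow-in) - 1 → borrow from next column: (0+2) - 1 = 1, borrow out 1
  col 5: (1 - 1 borrow-in) - 0 → 0 - 0 = 0, borrow out 0
  col 6: (0 - 0 borrow-in) - 1 → borrow from next column: (0+2) - 1 = 1, borrow out 1
  col 7: (0 - 1 borrow-in) - 1 → borrow from next column: (-1+2) - 1 = 0, borrow out 1
  col 8: (1 - 1 borrow-in) - 1 → borrow from next column: (0+2) - 1 = 1, borrow out 1
  col 9: (1 - 1 borrow-in) - 0 → 0 - 0 = 0, borrow out 0
Reading bits MSB→LSB: 0101010100
Strip leading zeros: 101010100
= 101010100


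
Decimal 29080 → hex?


Divide by 16 repeatedly:
29080 ÷ 16 = 1817 remainder 8 (8)
1817 ÷ 16 = 113 remainder 9 (9)
113 ÷ 16 = 7 remainder 1 (1)
7 ÷ 16 = 0 remainder 7 (7)
Reading remainders bottom-up:
= 0x7198


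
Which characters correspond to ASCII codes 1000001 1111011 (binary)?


Codes (binary): 1000001 1111011
Per-code ASCII lookup:
  1000001 = 65  (range 65-90: uppercase, 65 - 65 = 0) → 'A'
  1111011 = 123  (special character) → '{'
= 'A{'


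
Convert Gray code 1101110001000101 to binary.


Gray code: 1101110001000101
MSB stays the same: 1
Each subsequent bit = prev_binary XOR current_gray:
  B[1] = 1 XOR 1 = 0
  B[2] = 0 XOR 0 = 0
  B[3] = 0 XOR 1 = 1
  B[4] = 1 XOR 1 = 0
  B[5] = 0 XOR 1 = 1
  B[6] = 1 XOR 0 = 1
  B[7] = 1 XOR 0 = 1
  B[8] = 1 XOR 0 = 1
  B[9] = 1 XOR 1 = 0
  B[10] = 0 XOR 0 = 0
  B[11] = 0 XOR 0 = 0
  B[12] = 0 XOR 0 = 0
  B[13] = 0 XOR 1 = 1
  B[14] = 1 XOR 0 = 1
  B[15] = 1 XOR 1 = 0
= 1001011110000110 (38790 decimal)


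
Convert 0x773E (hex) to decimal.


Positional values:
Position 0: E × 16^0 = 14 × 1 = 14
Position 1: 3 × 16^1 = 3 × 16 = 48
Position 2: 7 × 16^2 = 7 × 256 = 1792
Position 3: 7 × 16^3 = 7 × 4096 = 28672
Sum = 14 + 48 + 1792 + 28672
= 30526


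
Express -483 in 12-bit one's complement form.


Original: 000111100011
Invert all bits:
  bit 0: 0 → 1
  bit 1: 0 → 1
  bit 2: 0 → 1
  bit 3: 1 → 0
  bit 4: 1 → 0
  bit 5: 1 → 0
  bit 6: 1 → 0
  bit 7: 0 → 1
  bit 8: 0 → 1
  bit 9: 0 → 1
  bit 10: 1 → 0
  bit 11: 1 → 0
= 111000011100


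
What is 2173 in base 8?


Divide by 8 repeatedly:
2173 ÷ 8 = 271 remainder 5
271 ÷ 8 = 33 remainder 7
33 ÷ 8 = 4 remainder 1
4 ÷ 8 = 0 remainder 4
Reading remainders bottom-up:
= 0o4175


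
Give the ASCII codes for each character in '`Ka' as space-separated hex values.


String: '`Ka'  (3 characters)
Per-character ASCII lookup:
  '`': special character: '`' = 96 → 0x60
  'K': uppercase starts at 65: 'K' = 65 + 10 = 75 → 0x4B
  'a': lowercase starts at 97: 'a' = 97 + 0 = 97 → 0x61
= 0x60 0x4B 0x61


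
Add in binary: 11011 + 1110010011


Align and add column by column (LSB to MSB, carry propagating):
  00000011011
+ 01110010011
  -----------
  col 0: 1 + 1 + 0 (carry in) = 2 → bit 0, carry out 1
  col 1: 1 + 1 + 1 (carry in) = 3 → bit 1, carry out 1
  col 2: 0 + 0 + 1 (carry in) = 1 → bit 1, carry out 0
  col 3: 1 + 0 + 0 (carry in) = 1 → bit 1, carry out 0
  col 4: 1 + 1 + 0 (carry in) = 2 → bit 0, carry out 1
  col 5: 0 + 0 + 1 (carry in) = 1 → bit 1, carry out 0
  col 6: 0 + 0 + 0 (carry in) = 0 → bit 0, carry out 0
  col 7: 0 + 1 + 0 (carry in) = 1 → bit 1, carry out 0
  col 8: 0 + 1 + 0 (carry in) = 1 → bit 1, carry out 0
  col 9: 0 + 1 + 0 (carry in) = 1 → bit 1, carry out 0
  col 10: 0 + 0 + 0 (carry in) = 0 → bit 0, carry out 0
Reading bits MSB→LSB: 01110101110
Strip leading zeros: 1110101110
= 1110101110


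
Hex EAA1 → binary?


Each hex digit → 4 binary bits:
  E = 1110
  A = 1010
  A = 1010
  1 = 0001
Concatenate: 1110 1010 1010 0001
= 1110101010100001


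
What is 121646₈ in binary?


Each octal digit → 3 binary bits:
  1 = 001
  2 = 010
  1 = 001
  6 = 110
  4 = 100
  6 = 110
Concatenate: 001 010 001 110 100 110
= 001010001110100110


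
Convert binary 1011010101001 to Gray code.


Binary: 1011010101001
Gray code: G = B XOR (B >> 1)
B >> 1 = 0101101010100
1011010101001 XOR 0101101010100:
  1 XOR 0 = 1
  0 XOR 1 = 1
  1 XOR 0 = 1
  1 XOR 1 = 0
  0 XOR 1 = 1
  1 XOR 0 = 1
  0 XOR 1 = 1
  1 XOR 0 = 1
  0 XOR 1 = 1
  1 XOR 0 = 1
  0 XOR 1 = 1
  0 XOR 0 = 0
  1 XOR 0 = 1
= 1110111111101


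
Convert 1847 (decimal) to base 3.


Divide by 3 repeatedly:
1847 ÷ 3 = 615 remainder 2
615 ÷ 3 = 205 remainder 0
205 ÷ 3 = 68 remainder 1
68 ÷ 3 = 22 remainder 2
22 ÷ 3 = 7 remainder 1
7 ÷ 3 = 2 remainder 1
2 ÷ 3 = 0 remainder 2
Reading remainders bottom-up:
= 2112102


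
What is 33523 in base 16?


Divide by 16 repeatedly:
33523 ÷ 16 = 2095 remainder 3 (3)
2095 ÷ 16 = 130 remainder 15 (F)
130 ÷ 16 = 8 remainder 2 (2)
8 ÷ 16 = 0 remainder 8 (8)
Reading remainders bottom-up:
= 0x82F3


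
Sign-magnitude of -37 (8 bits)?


Sign bit: 1 (negative)
Magnitude: 37 = 0100101
= 10100101


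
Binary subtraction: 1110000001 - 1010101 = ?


Align and subtract column by column (LSB to MSB, borrowing when needed):
  1110000001
- 0001010101
  ----------
  col 0: (1 - 0 borrow-in) - 1 → 1 - 1 = 0, borrow out 0
  col 1: (0 - 0 borrow-in) - 0 → 0 - 0 = 0, borrow out 0
  col 2: (0 - 0 borrow-in) - 1 → borrow from next column: (0+2) - 1 = 1, borrow out 1
  col 3: (0 - 1 borrow-in) - 0 → borrow from next column: (-1+2) - 0 = 1, borrow out 1
  col 4: (0 - 1 borrow-in) - 1 → borrow from next column: (-1+2) - 1 = 0, borrow out 1
  col 5: (0 - 1 borrow-in) - 0 → borrow from next column: (-1+2) - 0 = 1, borrow out 1
  col 6: (0 - 1 borrow-in) - 1 → borrow from next column: (-1+2) - 1 = 0, borrow out 1
  col 7: (1 - 1 borrow-in) - 0 → 0 - 0 = 0, borrow out 0
  col 8: (1 - 0 borrow-in) - 0 → 1 - 0 = 1, borrow out 0
  col 9: (1 - 0 borrow-in) - 0 → 1 - 0 = 1, borrow out 0
Reading bits MSB→LSB: 1100101100
Strip leading zeros: 1100101100
= 1100101100


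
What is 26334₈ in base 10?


Positional values:
Position 0: 4 × 8^0 = 4
Position 1: 3 × 8^1 = 24
Position 2: 3 × 8^2 = 192
Position 3: 6 × 8^3 = 3072
Position 4: 2 × 8^4 = 8192
Sum = 4 + 24 + 192 + 3072 + 8192
= 11484


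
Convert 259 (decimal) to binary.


Divide by 2 repeatedly:
259 ÷ 2 = 129 remainder 1
129 ÷ 2 = 64 remainder 1
64 ÷ 2 = 32 remainder 0
32 ÷ 2 = 16 remainder 0
16 ÷ 2 = 8 remainder 0
8 ÷ 2 = 4 remainder 0
4 ÷ 2 = 2 remainder 0
2 ÷ 2 = 1 remainder 0
1 ÷ 2 = 0 remainder 1
Reading remainders bottom-up:
= 100000011


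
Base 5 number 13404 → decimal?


Positional values (base 5):
  4 × 5^0 = 4 × 1 = 4
  0 × 5^1 = 0 × 5 = 0
  4 × 5^2 = 4 × 25 = 100
  3 × 5^3 = 3 × 125 = 375
  1 × 5^4 = 1 × 625 = 625
Sum = 4 + 0 + 100 + 375 + 625
= 1104


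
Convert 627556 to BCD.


Each digit → 4-bit binary:
  6 → 0110
  2 → 0010
  7 → 0111
  5 → 0101
  5 → 0101
  6 → 0110
= 0110 0010 0111 0101 0101 0110


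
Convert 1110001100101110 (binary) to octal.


Group into 3-bit groups: 001110001100101110
  001 = 1
  110 = 6
  001 = 1
  100 = 4
  101 = 5
  110 = 6
= 0o161456


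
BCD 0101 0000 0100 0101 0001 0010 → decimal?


Each 4-bit group → digit:
  0101 → 5
  0000 → 0
  0100 → 4
  0101 → 5
  0001 → 1
  0010 → 2
= 504512


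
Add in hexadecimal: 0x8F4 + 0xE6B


Align and add column by column (LSB to MSB, each column mod 16 with carry):
  08F4
+ 0E6B
  ----
  col 0: 4(4) + B(11) + 0 (carry in) = 15 → F(15), carry out 0
  col 1: F(15) + 6(6) + 0 (carry in) = 21 → 5(5), carry out 1
  col 2: 8(8) + E(14) + 1 (carry in) = 23 → 7(7), carry out 1
  col 3: 0(0) + 0(0) + 1 (carry in) = 1 → 1(1), carry out 0
Reading digits MSB→LSB: 175F
Strip leading zeros: 175F
= 0x175F


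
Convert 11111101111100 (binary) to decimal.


Positional values:
Bit 2: 1 × 2^2 = 4
Bit 3: 1 × 2^3 = 8
Bit 4: 1 × 2^4 = 16
Bit 5: 1 × 2^5 = 32
Bit 6: 1 × 2^6 = 64
Bit 8: 1 × 2^8 = 256
Bit 9: 1 × 2^9 = 512
Bit 10: 1 × 2^10 = 1024
Bit 11: 1 × 2^11 = 2048
Bit 12: 1 × 2^12 = 4096
Bit 13: 1 × 2^13 = 8192
Sum = 4 + 8 + 16 + 32 + 64 + 256 + 512 + 1024 + 2048 + 4096 + 8192
= 16252


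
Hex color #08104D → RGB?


Hex: #08104D
R = 08₁₆ = 8
G = 10₁₆ = 16
B = 4D₁₆ = 77
= RGB(8, 16, 77)


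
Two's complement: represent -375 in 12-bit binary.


Original: 000101110111
Step 1 - Invert all bits: 111010001000
Step 2 - Add 1: 111010001000 + 1
= 111010001001 (represents -375)


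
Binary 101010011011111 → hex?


Group into 4-bit nibbles: 0101010011011111
  0101 = 5
  0100 = 4
  1101 = D
  1111 = F
= 0x54DF


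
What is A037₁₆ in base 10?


Positional values:
Position 0: 7 × 16^0 = 7 × 1 = 7
Position 1: 3 × 16^1 = 3 × 16 = 48
Position 2: 0 × 16^2 = 0 × 256 = 0
Position 3: A × 16^3 = 10 × 4096 = 40960
Sum = 7 + 48 + 0 + 40960
= 41015


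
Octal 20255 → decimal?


Positional values:
Position 0: 5 × 8^0 = 5
Position 1: 5 × 8^1 = 40
Position 2: 2 × 8^2 = 128
Position 3: 0 × 8^3 = 0
Position 4: 2 × 8^4 = 8192
Sum = 5 + 40 + 128 + 0 + 8192
= 8365


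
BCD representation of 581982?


Each digit → 4-bit binary:
  5 → 0101
  8 → 1000
  1 → 0001
  9 → 1001
  8 → 1000
  2 → 0010
= 0101 1000 0001 1001 1000 0010


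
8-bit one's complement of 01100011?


Original: 01100011
Invert all bits:
  bit 0: 0 → 1
  bit 1: 1 → 0
  bit 2: 1 → 0
  bit 3: 0 → 1
  bit 4: 0 → 1
  bit 5: 0 → 1
  bit 6: 1 → 0
  bit 7: 1 → 0
= 10011100
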